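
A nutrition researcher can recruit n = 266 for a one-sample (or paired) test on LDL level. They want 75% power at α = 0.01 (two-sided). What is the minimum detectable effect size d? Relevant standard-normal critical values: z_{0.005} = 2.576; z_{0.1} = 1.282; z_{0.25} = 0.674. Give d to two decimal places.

For a single sample (or paired design) of n = 266: d_min = (z_{α/2} + z_β)/√n.
z-sum = 2.576 + 0.674 = 3.250.
d_min = 3.250 / √266 = 3.250 / 16.310 = 0.199.

d_min ≈ 0.20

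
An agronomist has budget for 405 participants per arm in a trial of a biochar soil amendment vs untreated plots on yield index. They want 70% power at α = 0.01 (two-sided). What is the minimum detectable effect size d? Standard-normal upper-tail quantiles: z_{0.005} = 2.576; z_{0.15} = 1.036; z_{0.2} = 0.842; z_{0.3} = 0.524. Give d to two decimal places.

d_min ≈ 0.22

For two independent groups of n = 405 each: d_min = (z_{α/2} + z_β)·√(2/n).
z-sum = 2.576 + 0.524 = 3.100.
d_min = 3.100 × √(2/405) = 3.100 × 0.0703 = 0.218.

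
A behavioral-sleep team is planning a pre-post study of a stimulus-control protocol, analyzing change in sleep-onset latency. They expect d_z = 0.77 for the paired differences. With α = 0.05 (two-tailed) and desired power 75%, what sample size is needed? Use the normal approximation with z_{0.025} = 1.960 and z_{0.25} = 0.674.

n = 12 pairs

For a paired (one-sample on differences) test: n = ((z_{α/2} + z_β) / d)².
z_{α/2} + z_β = 1.960 + 0.674 = 2.634.
n = (2.634 / 0.77)² = 3.421² = 11.70.
Round up.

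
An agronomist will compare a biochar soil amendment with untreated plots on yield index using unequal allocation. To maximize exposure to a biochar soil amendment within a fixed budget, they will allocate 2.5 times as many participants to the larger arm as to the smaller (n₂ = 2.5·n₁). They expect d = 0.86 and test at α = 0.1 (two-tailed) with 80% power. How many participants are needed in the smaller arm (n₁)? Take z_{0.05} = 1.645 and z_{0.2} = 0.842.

n₁ = 12

With allocation ratio k = n₂/n₁ = 2.5, Var(x̄₁−x̄₂) = σ²(1/n₁ + 1/(k·n₁)) = σ²·(k+1)/(k·n₁).
So n₁ = (1 + 1/k)·((z_{α/2} + z_β)/d)² = 1.400 × (2.487/0.86)².
n₁ = 1.400 × 8.36 = 11.7.
Round up: n₁ = 12, giving n₂ = 2.5 × 12 = 30.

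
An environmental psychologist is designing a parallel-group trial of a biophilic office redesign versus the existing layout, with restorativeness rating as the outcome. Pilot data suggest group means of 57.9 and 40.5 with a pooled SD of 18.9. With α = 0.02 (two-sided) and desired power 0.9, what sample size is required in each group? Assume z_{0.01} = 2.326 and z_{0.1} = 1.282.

Cohen's d = |M₁ − M₂| / SD_pooled = |57.9 − 40.5| / 18.9 = 17.4 / 18.9 = 0.921.
For two independent groups with equal n: n = 2·((z_{α/2} + z_β) / d)².
z_{α/2} + z_β = 2.326 + 1.282 = 3.608.
n = 2 × (3.608 / 0.921)² = 2 × 3.917² = 2 × 15.35 = 30.7.
Round up to the next whole participant.

n = 31 per group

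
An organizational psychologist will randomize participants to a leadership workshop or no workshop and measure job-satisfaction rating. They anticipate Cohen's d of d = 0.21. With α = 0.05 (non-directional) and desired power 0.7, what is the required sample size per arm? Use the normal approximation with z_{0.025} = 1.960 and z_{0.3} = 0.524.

n = 280 per group

For two independent groups with equal n: n = 2·((z_{α/2} + z_β) / d)².
z_{α/2} + z_β = 1.960 + 0.524 = 2.484.
n = 2 × (2.484 / 0.21)² = 2 × 11.829² = 2 × 139.92 = 279.8.
Round up to the next whole participant.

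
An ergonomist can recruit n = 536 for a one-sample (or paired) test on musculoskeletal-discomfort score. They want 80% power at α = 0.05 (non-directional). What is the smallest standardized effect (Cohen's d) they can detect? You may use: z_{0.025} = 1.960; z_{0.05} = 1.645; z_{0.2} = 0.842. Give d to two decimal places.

For a single sample (or paired design) of n = 536: d_min = (z_{α/2} + z_β)/√n.
z-sum = 1.960 + 0.842 = 2.802.
d_min = 2.802 / √536 = 2.802 / 23.152 = 0.121.

d_min ≈ 0.12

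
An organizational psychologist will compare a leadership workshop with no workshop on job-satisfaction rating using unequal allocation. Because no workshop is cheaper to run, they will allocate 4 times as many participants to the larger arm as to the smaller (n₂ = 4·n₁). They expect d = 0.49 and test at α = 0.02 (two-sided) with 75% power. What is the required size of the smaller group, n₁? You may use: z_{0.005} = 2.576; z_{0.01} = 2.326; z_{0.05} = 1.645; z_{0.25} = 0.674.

n₁ = 47

With allocation ratio k = n₂/n₁ = 4, Var(x̄₁−x̄₂) = σ²(1/n₁ + 1/(k·n₁)) = σ²·(k+1)/(k·n₁).
So n₁ = (1 + 1/k)·((z_{α/2} + z_β)/d)² = 1.250 × (3.000/0.49)².
n₁ = 1.250 × 37.48 = 46.9.
Round up: n₁ = 47, giving n₂ = 4 × 47 = 188.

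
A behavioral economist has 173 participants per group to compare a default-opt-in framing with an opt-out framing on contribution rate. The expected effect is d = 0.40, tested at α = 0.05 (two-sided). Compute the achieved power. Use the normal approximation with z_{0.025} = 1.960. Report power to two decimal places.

For two equal groups, power = Φ(d·√(n/2) − z_{α/2}).
d·√(n/2) = 0.40 × √(173/2) = 0.40 × 9.301 = 3.720.
z_β = 3.720 − 1.960 = 1.760.
Power = Φ(1.760) = 0.961.

power ≈ 0.96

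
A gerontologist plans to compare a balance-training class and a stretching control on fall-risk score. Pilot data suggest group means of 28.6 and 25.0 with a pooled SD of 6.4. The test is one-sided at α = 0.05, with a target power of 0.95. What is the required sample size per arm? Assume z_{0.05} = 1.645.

n = 69 per group

Cohen's d = |M₁ − M₂| / SD_pooled = |28.6 − 25.0| / 6.4 = 3.6 / 6.4 = 0.563.
For two independent groups with equal n: n = 2·((z_{α} + z_β) / d)².
z_{α} + z_β = 1.645 + 1.645 = 3.290.
n = 2 × (3.290 / 0.563)² = 2 × 5.844² = 2 × 34.15 = 68.3.
Round up to the next whole participant.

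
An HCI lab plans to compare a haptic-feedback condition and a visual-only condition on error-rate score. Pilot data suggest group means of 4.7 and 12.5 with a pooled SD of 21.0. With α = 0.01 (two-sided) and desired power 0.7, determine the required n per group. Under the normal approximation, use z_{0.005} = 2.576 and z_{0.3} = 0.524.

n = 140 per group

Cohen's d = |M₁ − M₂| / SD_pooled = |4.7 − 12.5| / 21.0 = 7.8 / 21.0 = 0.371.
For two independent groups with equal n: n = 2·((z_{α/2} + z_β) / d)².
z_{α/2} + z_β = 2.576 + 0.524 = 3.100.
n = 2 × (3.100 / 0.371)² = 2 × 8.356² = 2 × 69.82 = 139.6.
Round up to the next whole participant.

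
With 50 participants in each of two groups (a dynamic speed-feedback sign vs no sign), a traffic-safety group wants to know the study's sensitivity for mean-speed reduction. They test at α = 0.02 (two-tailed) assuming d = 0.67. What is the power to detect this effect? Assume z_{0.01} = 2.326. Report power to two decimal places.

power ≈ 0.85

For two equal groups, power = Φ(d·√(n/2) − z_{α/2}).
d·√(n/2) = 0.67 × √(50/2) = 0.67 × 5.000 = 3.350.
z_β = 3.350 − 2.326 = 1.024.
Power = Φ(1.024) = 0.847.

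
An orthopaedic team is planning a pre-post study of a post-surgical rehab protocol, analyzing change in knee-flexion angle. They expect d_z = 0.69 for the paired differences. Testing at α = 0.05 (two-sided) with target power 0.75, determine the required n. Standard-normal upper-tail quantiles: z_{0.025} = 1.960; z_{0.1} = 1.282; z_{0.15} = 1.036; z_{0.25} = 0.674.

n = 15 pairs

For a paired (one-sample on differences) test: n = ((z_{α/2} + z_β) / d)².
z_{α/2} + z_β = 1.960 + 0.674 = 2.634.
n = (2.634 / 0.69)² = 3.817² = 14.57.
Round up.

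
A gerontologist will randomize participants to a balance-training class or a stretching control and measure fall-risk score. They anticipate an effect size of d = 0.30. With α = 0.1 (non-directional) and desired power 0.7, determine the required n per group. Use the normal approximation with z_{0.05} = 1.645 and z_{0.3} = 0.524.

For two independent groups with equal n: n = 2·((z_{α/2} + z_β) / d)².
z_{α/2} + z_β = 1.645 + 0.524 = 2.169.
n = 2 × (2.169 / 0.30)² = 2 × 7.230² = 2 × 52.27 = 104.5.
Round up to the next whole participant.

n = 105 per group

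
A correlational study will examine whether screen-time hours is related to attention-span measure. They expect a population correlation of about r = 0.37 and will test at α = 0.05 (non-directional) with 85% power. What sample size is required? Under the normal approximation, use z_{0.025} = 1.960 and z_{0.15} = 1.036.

n = 63

Fisher's z: C = ½·ln((1+r)/(1−r)) = ½·ln(2.1746) = 0.3884.
n = ((z_{α/2} + z_β)/C)² + 3.
(1.960 + 1.036) / 0.3884 = 2.996 / 0.3884 = 7.714.
n = 7.714² + 3 = 59.50 + 3 = 62.5.
Round up.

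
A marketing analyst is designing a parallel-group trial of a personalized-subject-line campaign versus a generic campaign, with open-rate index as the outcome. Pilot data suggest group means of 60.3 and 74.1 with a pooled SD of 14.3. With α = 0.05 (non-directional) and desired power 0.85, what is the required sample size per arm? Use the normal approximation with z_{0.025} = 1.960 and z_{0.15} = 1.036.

Cohen's d = |M₁ − M₂| / SD_pooled = |60.3 − 74.1| / 14.3 = 13.8 / 14.3 = 0.965.
For two independent groups with equal n: n = 2·((z_{α/2} + z_β) / d)².
z_{α/2} + z_β = 1.960 + 1.036 = 2.996.
n = 2 × (2.996 / 0.965)² = 2 × 3.105² = 2 × 9.64 = 19.3.
Round up to the next whole participant.

n = 20 per group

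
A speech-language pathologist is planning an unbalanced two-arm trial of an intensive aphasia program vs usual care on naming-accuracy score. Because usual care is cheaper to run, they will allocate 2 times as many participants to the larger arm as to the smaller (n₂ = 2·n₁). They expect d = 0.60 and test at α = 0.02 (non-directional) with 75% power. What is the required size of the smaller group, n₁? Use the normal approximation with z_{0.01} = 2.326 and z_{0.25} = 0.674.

With allocation ratio k = n₂/n₁ = 2, Var(x̄₁−x̄₂) = σ²(1/n₁ + 1/(k·n₁)) = σ²·(k+1)/(k·n₁).
So n₁ = (1 + 1/k)·((z_{α/2} + z_β)/d)² = 1.500 × (3.000/0.60)².
n₁ = 1.500 × 25.00 = 37.5.
Round up: n₁ = 38, giving n₂ = 2 × 38 = 76.

n₁ = 38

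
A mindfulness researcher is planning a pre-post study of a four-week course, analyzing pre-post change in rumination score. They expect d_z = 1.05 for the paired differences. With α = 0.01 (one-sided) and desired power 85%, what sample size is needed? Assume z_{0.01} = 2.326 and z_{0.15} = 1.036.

n = 11 pairs

For a paired (one-sample on differences) test: n = ((z_{α} + z_β) / d)².
z_{α} + z_β = 2.326 + 1.036 = 3.362.
n = (3.362 / 1.05)² = 3.202² = 10.25.
Round up.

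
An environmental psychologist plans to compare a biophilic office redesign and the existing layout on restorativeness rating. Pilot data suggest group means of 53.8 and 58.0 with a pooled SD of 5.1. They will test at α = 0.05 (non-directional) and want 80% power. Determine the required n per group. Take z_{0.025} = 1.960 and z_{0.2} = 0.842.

Cohen's d = |M₁ − M₂| / SD_pooled = |53.8 − 58.0| / 5.1 = 4.2 / 5.1 = 0.824.
For two independent groups with equal n: n = 2·((z_{α/2} + z_β) / d)².
z_{α/2} + z_β = 1.960 + 0.842 = 2.802.
n = 2 × (2.802 / 0.824)² = 2 × 3.400² = 2 × 11.56 = 23.1.
Round up to the next whole participant.

n = 24 per group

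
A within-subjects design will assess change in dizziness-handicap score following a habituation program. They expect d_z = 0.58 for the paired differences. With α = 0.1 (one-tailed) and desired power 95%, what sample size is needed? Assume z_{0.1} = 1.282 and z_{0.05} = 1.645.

n = 26 pairs

For a paired (one-sample on differences) test: n = ((z_{α} + z_β) / d)².
z_{α} + z_β = 1.282 + 1.645 = 2.927.
n = (2.927 / 0.58)² = 5.047² = 25.47.
Round up.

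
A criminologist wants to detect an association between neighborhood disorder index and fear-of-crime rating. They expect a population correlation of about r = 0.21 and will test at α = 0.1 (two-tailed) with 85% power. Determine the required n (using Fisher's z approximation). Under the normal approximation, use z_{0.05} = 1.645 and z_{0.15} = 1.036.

Fisher's z: C = ½·ln((1+r)/(1−r)) = ½·ln(1.5316) = 0.2132.
n = ((z_{α/2} + z_β)/C)² + 3.
(1.645 + 1.036) / 0.2132 = 2.681 / 0.2132 = 12.575.
n = 12.575² + 3 = 158.13 + 3 = 161.1.
Round up.

n = 162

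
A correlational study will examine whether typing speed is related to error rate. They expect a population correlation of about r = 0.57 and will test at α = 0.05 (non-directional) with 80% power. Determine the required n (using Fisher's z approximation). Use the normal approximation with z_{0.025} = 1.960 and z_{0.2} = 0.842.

Fisher's z: C = ½·ln((1+r)/(1−r)) = ½·ln(3.6512) = 0.6475.
n = ((z_{α/2} + z_β)/C)² + 3.
(1.960 + 0.842) / 0.6475 = 2.802 / 0.6475 = 4.327.
n = 4.327² + 3 = 18.73 + 3 = 21.7.
Round up.

n = 22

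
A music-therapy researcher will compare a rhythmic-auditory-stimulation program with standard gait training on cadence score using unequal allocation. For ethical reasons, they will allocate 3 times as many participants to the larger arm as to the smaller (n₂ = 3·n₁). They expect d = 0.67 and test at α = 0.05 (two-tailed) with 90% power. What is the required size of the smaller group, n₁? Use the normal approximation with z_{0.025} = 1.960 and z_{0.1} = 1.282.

n₁ = 32

With allocation ratio k = n₂/n₁ = 3, Var(x̄₁−x̄₂) = σ²(1/n₁ + 1/(k·n₁)) = σ²·(k+1)/(k·n₁).
So n₁ = (1 + 1/k)·((z_{α/2} + z_β)/d)² = 1.333 × (3.242/0.67)².
n₁ = 1.333 × 23.41 = 31.2.
Round up: n₁ = 32, giving n₂ = 3 × 32 = 96.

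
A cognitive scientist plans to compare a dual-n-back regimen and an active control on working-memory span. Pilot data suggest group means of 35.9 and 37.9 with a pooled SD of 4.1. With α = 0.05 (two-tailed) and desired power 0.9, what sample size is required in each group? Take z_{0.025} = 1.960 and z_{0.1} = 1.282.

Cohen's d = |M₁ − M₂| / SD_pooled = |35.9 − 37.9| / 4.1 = 2.0 / 4.1 = 0.488.
For two independent groups with equal n: n = 2·((z_{α/2} + z_β) / d)².
z_{α/2} + z_β = 1.960 + 1.282 = 3.242.
n = 2 × (3.242 / 0.488)² = 2 × 6.643² = 2 × 44.14 = 88.3.
Round up to the next whole participant.

n = 89 per group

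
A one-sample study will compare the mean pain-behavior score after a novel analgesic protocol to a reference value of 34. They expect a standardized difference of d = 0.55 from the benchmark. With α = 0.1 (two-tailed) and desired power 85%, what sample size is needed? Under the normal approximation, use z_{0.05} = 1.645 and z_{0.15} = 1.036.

For a one-sample test: n = ((z_{α/2} + z_β) / d)².
z_{α/2} + z_β = 1.645 + 1.036 = 2.681.
n = (2.681 / 0.55)² = 4.875² = 23.76.
Round up.

n = 24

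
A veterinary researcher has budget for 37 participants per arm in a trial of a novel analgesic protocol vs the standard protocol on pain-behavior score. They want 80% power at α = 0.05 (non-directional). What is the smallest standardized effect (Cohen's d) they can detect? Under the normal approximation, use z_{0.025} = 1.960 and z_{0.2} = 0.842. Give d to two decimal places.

d_min ≈ 0.65

For two independent groups of n = 37 each: d_min = (z_{α/2} + z_β)·√(2/n).
z-sum = 1.960 + 0.842 = 2.802.
d_min = 2.802 × √(2/37) = 2.802 × 0.2325 = 0.651.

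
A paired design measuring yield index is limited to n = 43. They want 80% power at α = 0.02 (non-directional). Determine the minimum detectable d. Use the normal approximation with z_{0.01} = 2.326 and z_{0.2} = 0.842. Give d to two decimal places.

For a single sample (or paired design) of n = 43: d_min = (z_{α/2} + z_β)/√n.
z-sum = 2.326 + 0.842 = 3.168.
d_min = 3.168 / √43 = 3.168 / 6.557 = 0.483.

d_min ≈ 0.48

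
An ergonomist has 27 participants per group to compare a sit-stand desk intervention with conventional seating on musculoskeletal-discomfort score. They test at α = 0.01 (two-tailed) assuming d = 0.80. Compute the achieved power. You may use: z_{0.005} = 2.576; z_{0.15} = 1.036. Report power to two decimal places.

For two equal groups, power = Φ(d·√(n/2) − z_{α/2}).
d·√(n/2) = 0.80 × √(27/2) = 0.80 × 3.674 = 2.939.
z_β = 2.939 − 2.576 = 0.363.
Power = Φ(0.363) = 0.642.

power ≈ 0.64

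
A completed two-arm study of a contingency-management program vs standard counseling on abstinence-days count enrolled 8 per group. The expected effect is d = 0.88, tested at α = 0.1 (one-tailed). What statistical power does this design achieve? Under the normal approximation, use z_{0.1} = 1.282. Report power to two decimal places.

power ≈ 0.68

For two equal groups, power = Φ(d·√(n/2) − z_{α}).
d·√(n/2) = 0.88 × √(8/2) = 0.88 × 2.000 = 1.760.
z_β = 1.760 − 1.282 = 0.478.
Power = Φ(0.478) = 0.684.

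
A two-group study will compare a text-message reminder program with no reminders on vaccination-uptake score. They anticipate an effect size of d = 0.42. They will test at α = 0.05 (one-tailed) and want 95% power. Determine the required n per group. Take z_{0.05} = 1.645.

For two independent groups with equal n: n = 2·((z_{α} + z_β) / d)².
z_{α} + z_β = 1.645 + 1.645 = 3.290.
n = 2 × (3.290 / 0.42)² = 2 × 7.833² = 2 × 61.36 = 122.7.
Round up to the next whole participant.

n = 123 per group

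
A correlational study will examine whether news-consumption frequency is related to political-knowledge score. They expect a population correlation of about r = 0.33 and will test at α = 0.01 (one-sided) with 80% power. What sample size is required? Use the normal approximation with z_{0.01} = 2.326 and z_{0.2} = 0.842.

Fisher's z: C = ½·ln((1+r)/(1−r)) = ½·ln(1.9851) = 0.3428.
n = ((z_{α} + z_β)/C)² + 3.
(2.326 + 0.842) / 0.3428 = 3.168 / 0.3428 = 9.242.
n = 9.242² + 3 = 85.41 + 3 = 88.4.
Round up.

n = 89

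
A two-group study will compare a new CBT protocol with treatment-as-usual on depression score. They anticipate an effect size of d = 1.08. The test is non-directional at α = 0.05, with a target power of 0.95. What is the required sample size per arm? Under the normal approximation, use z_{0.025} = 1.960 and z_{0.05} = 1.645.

n = 23 per group

For two independent groups with equal n: n = 2·((z_{α/2} + z_β) / d)².
z_{α/2} + z_β = 1.960 + 1.645 = 3.605.
n = 2 × (3.605 / 1.08)² = 2 × 3.338² = 2 × 11.14 = 22.3.
Round up to the next whole participant.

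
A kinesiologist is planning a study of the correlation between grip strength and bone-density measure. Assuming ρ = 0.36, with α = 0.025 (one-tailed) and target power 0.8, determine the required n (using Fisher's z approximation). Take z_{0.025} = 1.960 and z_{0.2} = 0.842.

Fisher's z: C = ½·ln((1+r)/(1−r)) = ½·ln(2.1250) = 0.3769.
n = ((z_{α} + z_β)/C)² + 3.
(1.960 + 0.842) / 0.3769 = 2.802 / 0.3769 = 7.434.
n = 7.434² + 3 = 55.27 + 3 = 58.3.
Round up.

n = 59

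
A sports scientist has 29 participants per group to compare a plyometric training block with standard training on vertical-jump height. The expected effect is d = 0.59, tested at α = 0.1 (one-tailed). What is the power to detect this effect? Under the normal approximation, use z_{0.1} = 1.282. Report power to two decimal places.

For two equal groups, power = Φ(d·√(n/2) − z_{α}).
d·√(n/2) = 0.59 × √(29/2) = 0.59 × 3.808 = 2.247.
z_β = 2.247 − 1.282 = 0.965.
Power = Φ(0.965) = 0.833.

power ≈ 0.83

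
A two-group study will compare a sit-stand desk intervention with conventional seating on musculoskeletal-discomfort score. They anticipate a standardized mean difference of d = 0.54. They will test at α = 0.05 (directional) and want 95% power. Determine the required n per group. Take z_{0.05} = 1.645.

n = 75 per group

For two independent groups with equal n: n = 2·((z_{α} + z_β) / d)².
z_{α} + z_β = 1.645 + 1.645 = 3.290.
n = 2 × (3.290 / 0.54)² = 2 × 6.093² = 2 × 37.12 = 74.2.
Round up to the next whole participant.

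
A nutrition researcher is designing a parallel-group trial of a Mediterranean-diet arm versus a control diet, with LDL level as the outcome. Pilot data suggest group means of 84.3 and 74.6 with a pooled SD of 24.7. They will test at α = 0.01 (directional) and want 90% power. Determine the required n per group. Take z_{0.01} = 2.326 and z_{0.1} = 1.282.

n = 169 per group

Cohen's d = |M₁ − M₂| / SD_pooled = |84.3 − 74.6| / 24.7 = 9.7 / 24.7 = 0.393.
For two independent groups with equal n: n = 2·((z_{α} + z_β) / d)².
z_{α} + z_β = 2.326 + 1.282 = 3.608.
n = 2 × (3.608 / 0.393)² = 2 × 9.181² = 2 × 84.28 = 168.6.
Round up to the next whole participant.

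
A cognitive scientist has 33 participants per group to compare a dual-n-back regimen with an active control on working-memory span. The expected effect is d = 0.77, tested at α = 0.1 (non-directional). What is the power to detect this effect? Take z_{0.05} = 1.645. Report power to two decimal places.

For two equal groups, power = Φ(d·√(n/2) − z_{α/2}).
d·√(n/2) = 0.77 × √(33/2) = 0.77 × 4.062 = 3.128.
z_β = 3.128 − 1.645 = 1.483.
Power = Φ(1.483) = 0.931.

power ≈ 0.93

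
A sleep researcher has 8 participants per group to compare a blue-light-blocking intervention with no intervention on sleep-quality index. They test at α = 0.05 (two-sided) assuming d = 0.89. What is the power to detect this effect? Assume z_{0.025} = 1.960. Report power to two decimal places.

power ≈ 0.43

For two equal groups, power = Φ(d·√(n/2) − z_{α/2}).
d·√(n/2) = 0.89 × √(8/2) = 0.89 × 2.000 = 1.780.
z_β = 1.780 − 1.960 = -0.180.
Power = Φ(-0.180) = 0.429.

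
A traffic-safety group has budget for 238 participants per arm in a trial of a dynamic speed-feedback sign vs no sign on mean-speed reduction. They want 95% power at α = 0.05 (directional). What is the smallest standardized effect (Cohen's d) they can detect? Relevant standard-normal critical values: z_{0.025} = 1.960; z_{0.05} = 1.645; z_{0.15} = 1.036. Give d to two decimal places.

For two independent groups of n = 238 each: d_min = (z_{α} + z_β)·√(2/n).
z-sum = 1.645 + 1.645 = 3.290.
d_min = 3.290 × √(2/238) = 3.290 × 0.0917 = 0.302.

d_min ≈ 0.30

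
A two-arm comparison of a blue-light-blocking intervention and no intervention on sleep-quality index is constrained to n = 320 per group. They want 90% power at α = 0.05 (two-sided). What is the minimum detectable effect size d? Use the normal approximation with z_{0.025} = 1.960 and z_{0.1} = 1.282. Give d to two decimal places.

d_min ≈ 0.26

For two independent groups of n = 320 each: d_min = (z_{α/2} + z_β)·√(2/n).
z-sum = 1.960 + 1.282 = 3.242.
d_min = 3.242 × √(2/320) = 3.242 × 0.0791 = 0.256.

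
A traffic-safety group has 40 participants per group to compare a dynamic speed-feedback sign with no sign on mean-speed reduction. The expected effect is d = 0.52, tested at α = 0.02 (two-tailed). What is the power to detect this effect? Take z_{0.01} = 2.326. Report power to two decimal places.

power ≈ 0.50

For two equal groups, power = Φ(d·√(n/2) − z_{α/2}).
d·√(n/2) = 0.52 × √(40/2) = 0.52 × 4.472 = 2.326.
z_β = 2.326 − 2.326 = -0.000.
Power = Φ(-0.000) = 0.500.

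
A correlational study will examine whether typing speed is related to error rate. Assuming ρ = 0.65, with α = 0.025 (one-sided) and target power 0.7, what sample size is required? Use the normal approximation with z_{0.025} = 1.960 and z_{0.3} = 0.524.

Fisher's z: C = ½·ln((1+r)/(1−r)) = ½·ln(4.7143) = 0.7753.
n = ((z_{α} + z_β)/C)² + 3.
(1.960 + 0.524) / 0.7753 = 2.484 / 0.7753 = 3.204.
n = 3.204² + 3 = 10.27 + 3 = 13.3.
Round up.

n = 14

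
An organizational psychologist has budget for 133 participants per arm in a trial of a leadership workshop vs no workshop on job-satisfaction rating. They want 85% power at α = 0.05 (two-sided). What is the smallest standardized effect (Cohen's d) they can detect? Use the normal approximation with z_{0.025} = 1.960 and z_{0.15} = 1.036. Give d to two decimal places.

For two independent groups of n = 133 each: d_min = (z_{α/2} + z_β)·√(2/n).
z-sum = 1.960 + 1.036 = 2.996.
d_min = 2.996 × √(2/133) = 2.996 × 0.1226 = 0.367.

d_min ≈ 0.37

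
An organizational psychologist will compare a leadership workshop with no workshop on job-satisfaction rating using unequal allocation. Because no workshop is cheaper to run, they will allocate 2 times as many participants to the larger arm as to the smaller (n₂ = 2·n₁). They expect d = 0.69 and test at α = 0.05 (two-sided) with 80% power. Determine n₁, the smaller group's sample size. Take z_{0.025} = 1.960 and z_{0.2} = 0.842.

n₁ = 25

With allocation ratio k = n₂/n₁ = 2, Var(x̄₁−x̄₂) = σ²(1/n₁ + 1/(k·n₁)) = σ²·(k+1)/(k·n₁).
So n₁ = (1 + 1/k)·((z_{α/2} + z_β)/d)² = 1.500 × (2.802/0.69)².
n₁ = 1.500 × 16.49 = 24.7.
Round up: n₁ = 25, giving n₂ = 2 × 25 = 50.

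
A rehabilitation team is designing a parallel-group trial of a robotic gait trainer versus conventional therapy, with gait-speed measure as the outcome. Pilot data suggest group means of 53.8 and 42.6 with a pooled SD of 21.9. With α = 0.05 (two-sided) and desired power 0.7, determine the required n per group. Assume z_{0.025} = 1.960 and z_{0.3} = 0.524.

Cohen's d = |M₁ − M₂| / SD_pooled = |53.8 − 42.6| / 21.9 = 11.2 / 21.9 = 0.511.
For two independent groups with equal n: n = 2·((z_{α/2} + z_β) / d)².
z_{α/2} + z_β = 1.960 + 0.524 = 2.484.
n = 2 × (2.484 / 0.511)² = 2 × 4.861² = 2 × 23.63 = 47.3.
Round up to the next whole participant.

n = 48 per group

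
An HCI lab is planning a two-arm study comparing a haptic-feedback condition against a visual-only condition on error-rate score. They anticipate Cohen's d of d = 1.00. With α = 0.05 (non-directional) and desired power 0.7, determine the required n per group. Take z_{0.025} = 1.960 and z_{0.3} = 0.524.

n = 13 per group

For two independent groups with equal n: n = 2·((z_{α/2} + z_β) / d)².
z_{α/2} + z_β = 1.960 + 0.524 = 2.484.
n = 2 × (2.484 / 1.00)² = 2 × 2.484² = 2 × 6.17 = 12.3.
Round up to the next whole participant.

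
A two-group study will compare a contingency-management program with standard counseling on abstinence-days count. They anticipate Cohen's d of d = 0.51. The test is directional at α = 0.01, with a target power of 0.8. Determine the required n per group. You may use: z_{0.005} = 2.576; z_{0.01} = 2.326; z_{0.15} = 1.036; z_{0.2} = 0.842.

For two independent groups with equal n: n = 2·((z_{α} + z_β) / d)².
z_{α} + z_β = 2.326 + 0.842 = 3.168.
n = 2 × (3.168 / 0.51)² = 2 × 6.212² = 2 × 38.59 = 77.2.
Round up to the next whole participant.

n = 78 per group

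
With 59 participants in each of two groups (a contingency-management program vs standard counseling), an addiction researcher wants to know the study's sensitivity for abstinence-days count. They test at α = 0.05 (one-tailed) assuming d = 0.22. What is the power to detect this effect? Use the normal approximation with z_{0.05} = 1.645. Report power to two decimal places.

For two equal groups, power = Φ(d·√(n/2) − z_{α}).
d·√(n/2) = 0.22 × √(59/2) = 0.22 × 5.431 = 1.195.
z_β = 1.195 − 1.645 = -0.450.
Power = Φ(-0.450) = 0.326.

power ≈ 0.33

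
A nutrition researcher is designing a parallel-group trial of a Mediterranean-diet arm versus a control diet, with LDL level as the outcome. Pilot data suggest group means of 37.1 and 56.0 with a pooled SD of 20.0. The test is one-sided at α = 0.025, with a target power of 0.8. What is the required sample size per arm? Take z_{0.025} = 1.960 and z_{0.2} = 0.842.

n = 18 per group

Cohen's d = |M₁ − M₂| / SD_pooled = |37.1 − 56.0| / 20.0 = 18.9 / 20.0 = 0.945.
For two independent groups with equal n: n = 2·((z_{α} + z_β) / d)².
z_{α} + z_β = 1.960 + 0.842 = 2.802.
n = 2 × (2.802 / 0.945)² = 2 × 2.965² = 2 × 8.79 = 17.6.
Round up to the next whole participant.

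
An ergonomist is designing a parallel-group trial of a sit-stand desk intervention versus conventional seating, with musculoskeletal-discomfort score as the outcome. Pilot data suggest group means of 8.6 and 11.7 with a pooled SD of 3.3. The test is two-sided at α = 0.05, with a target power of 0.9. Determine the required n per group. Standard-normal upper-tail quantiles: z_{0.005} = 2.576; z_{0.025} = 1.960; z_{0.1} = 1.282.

n = 24 per group

Cohen's d = |M₁ − M₂| / SD_pooled = |8.6 − 11.7| / 3.3 = 3.1 / 3.3 = 0.939.
For two independent groups with equal n: n = 2·((z_{α/2} + z_β) / d)².
z_{α/2} + z_β = 1.960 + 1.282 = 3.242.
n = 2 × (3.242 / 0.939)² = 2 × 3.453² = 2 × 11.92 = 23.8.
Round up to the next whole participant.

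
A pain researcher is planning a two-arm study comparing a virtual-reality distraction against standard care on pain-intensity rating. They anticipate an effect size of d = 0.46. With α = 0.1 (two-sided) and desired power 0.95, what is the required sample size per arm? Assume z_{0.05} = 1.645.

For two independent groups with equal n: n = 2·((z_{α/2} + z_β) / d)².
z_{α/2} + z_β = 1.645 + 1.645 = 3.290.
n = 2 × (3.290 / 0.46)² = 2 × 7.152² = 2 × 51.15 = 102.3.
Round up to the next whole participant.

n = 103 per group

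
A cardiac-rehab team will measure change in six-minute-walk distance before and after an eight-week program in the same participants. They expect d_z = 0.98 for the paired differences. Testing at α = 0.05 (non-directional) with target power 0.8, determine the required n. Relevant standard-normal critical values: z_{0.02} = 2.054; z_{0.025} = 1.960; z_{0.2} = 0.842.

For a paired (one-sample on differences) test: n = ((z_{α/2} + z_β) / d)².
z_{α/2} + z_β = 1.960 + 0.842 = 2.802.
n = (2.802 / 0.98)² = 2.859² = 8.17.
Round up.

n = 9 pairs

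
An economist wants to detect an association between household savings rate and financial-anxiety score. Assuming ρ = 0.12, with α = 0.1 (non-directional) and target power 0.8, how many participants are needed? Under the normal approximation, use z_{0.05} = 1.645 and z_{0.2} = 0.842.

Fisher's z: C = ½·ln((1+r)/(1−r)) = ½·ln(1.2727) = 0.1206.
n = ((z_{α/2} + z_β)/C)² + 3.
(1.645 + 0.842) / 0.1206 = 2.487 / 0.1206 = 20.622.
n = 20.622² + 3 = 425.26 + 3 = 428.3.
Round up.

n = 429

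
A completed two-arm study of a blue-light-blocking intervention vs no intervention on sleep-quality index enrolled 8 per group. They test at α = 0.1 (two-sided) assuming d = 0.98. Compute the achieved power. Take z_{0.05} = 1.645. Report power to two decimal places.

power ≈ 0.62

For two equal groups, power = Φ(d·√(n/2) − z_{α/2}).
d·√(n/2) = 0.98 × √(8/2) = 0.98 × 2.000 = 1.960.
z_β = 1.960 − 1.645 = 0.315.
Power = Φ(0.315) = 0.624.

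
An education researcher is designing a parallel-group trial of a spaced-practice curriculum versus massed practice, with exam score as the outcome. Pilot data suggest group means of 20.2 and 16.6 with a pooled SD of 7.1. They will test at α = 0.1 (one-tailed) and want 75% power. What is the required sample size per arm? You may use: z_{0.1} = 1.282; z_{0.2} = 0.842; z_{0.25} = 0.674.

n = 30 per group

Cohen's d = |M₁ − M₂| / SD_pooled = |20.2 − 16.6| / 7.1 = 3.6 / 7.1 = 0.507.
For two independent groups with equal n: n = 2·((z_{α} + z_β) / d)².
z_{α} + z_β = 1.282 + 0.674 = 1.956.
n = 2 × (1.956 / 0.507)² = 2 × 3.858² = 2 × 14.88 = 29.8.
Round up to the next whole participant.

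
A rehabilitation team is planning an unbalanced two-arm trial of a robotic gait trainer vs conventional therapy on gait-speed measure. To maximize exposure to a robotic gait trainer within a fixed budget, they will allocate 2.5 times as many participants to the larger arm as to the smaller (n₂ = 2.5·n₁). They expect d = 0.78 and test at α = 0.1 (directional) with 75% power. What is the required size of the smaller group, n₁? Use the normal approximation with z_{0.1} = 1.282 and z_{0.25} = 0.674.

With allocation ratio k = n₂/n₁ = 2.5, Var(x̄₁−x̄₂) = σ²(1/n₁ + 1/(k·n₁)) = σ²·(k+1)/(k·n₁).
So n₁ = (1 + 1/k)·((z_{α} + z_β)/d)² = 1.400 × (1.956/0.78)².
n₁ = 1.400 × 6.29 = 8.8.
Round up: n₁ = 9, giving n₂ = ⌈2.5 × 9⌉ = ⌈22.5⌉ = 23.

n₁ = 9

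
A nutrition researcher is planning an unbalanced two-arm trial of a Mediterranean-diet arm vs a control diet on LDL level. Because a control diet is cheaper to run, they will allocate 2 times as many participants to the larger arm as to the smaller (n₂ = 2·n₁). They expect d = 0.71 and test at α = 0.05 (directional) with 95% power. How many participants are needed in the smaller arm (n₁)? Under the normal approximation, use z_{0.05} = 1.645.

n₁ = 33

With allocation ratio k = n₂/n₁ = 2, Var(x̄₁−x̄₂) = σ²(1/n₁ + 1/(k·n₁)) = σ²·(k+1)/(k·n₁).
So n₁ = (1 + 1/k)·((z_{α} + z_β)/d)² = 1.500 × (3.290/0.71)².
n₁ = 1.500 × 21.47 = 32.2.
Round up: n₁ = 33, giving n₂ = 2 × 33 = 66.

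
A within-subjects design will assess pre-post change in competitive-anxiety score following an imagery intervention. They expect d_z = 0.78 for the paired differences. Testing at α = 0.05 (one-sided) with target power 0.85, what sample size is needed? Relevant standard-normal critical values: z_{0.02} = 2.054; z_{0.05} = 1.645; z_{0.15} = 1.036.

For a paired (one-sample on differences) test: n = ((z_{α} + z_β) / d)².
z_{α} + z_β = 1.645 + 1.036 = 2.681.
n = (2.681 / 0.78)² = 3.437² = 11.81.
Round up.

n = 12 pairs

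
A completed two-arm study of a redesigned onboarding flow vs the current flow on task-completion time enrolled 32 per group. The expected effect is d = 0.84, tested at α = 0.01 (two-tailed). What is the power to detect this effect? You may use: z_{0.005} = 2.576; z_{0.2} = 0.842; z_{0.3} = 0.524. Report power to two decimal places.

power ≈ 0.78

For two equal groups, power = Φ(d·√(n/2) − z_{α/2}).
d·√(n/2) = 0.84 × √(32/2) = 0.84 × 4.000 = 3.360.
z_β = 3.360 − 2.576 = 0.784.
Power = Φ(0.784) = 0.783.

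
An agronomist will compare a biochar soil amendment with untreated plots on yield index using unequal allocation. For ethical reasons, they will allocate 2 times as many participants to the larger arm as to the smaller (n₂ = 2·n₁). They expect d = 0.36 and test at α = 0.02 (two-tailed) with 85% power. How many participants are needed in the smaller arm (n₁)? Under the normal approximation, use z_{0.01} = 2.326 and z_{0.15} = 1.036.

n₁ = 131

With allocation ratio k = n₂/n₁ = 2, Var(x̄₁−x̄₂) = σ²(1/n₁ + 1/(k·n₁)) = σ²·(k+1)/(k·n₁).
So n₁ = (1 + 1/k)·((z_{α/2} + z_β)/d)² = 1.500 × (3.362/0.36)².
n₁ = 1.500 × 87.21 = 130.8.
Round up: n₁ = 131, giving n₂ = 2 × 131 = 262.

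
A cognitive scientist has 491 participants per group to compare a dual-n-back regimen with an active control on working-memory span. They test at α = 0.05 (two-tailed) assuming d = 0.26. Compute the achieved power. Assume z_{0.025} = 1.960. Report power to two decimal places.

power ≈ 0.98

For two equal groups, power = Φ(d·√(n/2) − z_{α/2}).
d·√(n/2) = 0.26 × √(491/2) = 0.26 × 15.668 = 4.074.
z_β = 4.074 − 1.960 = 2.114.
Power = Φ(2.114) = 0.983.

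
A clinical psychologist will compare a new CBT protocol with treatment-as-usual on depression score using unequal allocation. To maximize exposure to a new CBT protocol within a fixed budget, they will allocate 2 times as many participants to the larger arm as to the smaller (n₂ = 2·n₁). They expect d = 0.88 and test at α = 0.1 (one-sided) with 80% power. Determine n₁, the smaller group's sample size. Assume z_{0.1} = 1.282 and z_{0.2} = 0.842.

With allocation ratio k = n₂/n₁ = 2, Var(x̄₁−x̄₂) = σ²(1/n₁ + 1/(k·n₁)) = σ²·(k+1)/(k·n₁).
So n₁ = (1 + 1/k)·((z_{α} + z_β)/d)² = 1.500 × (2.124/0.88)².
n₁ = 1.500 × 5.83 = 8.7.
Round up: n₁ = 9, giving n₂ = 2 × 9 = 18.

n₁ = 9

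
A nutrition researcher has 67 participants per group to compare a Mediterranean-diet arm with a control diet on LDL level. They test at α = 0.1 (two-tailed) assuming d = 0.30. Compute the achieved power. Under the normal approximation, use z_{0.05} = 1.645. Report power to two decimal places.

power ≈ 0.54

For two equal groups, power = Φ(d·√(n/2) − z_{α/2}).
d·√(n/2) = 0.30 × √(67/2) = 0.30 × 5.788 = 1.736.
z_β = 1.736 − 1.645 = 0.091.
Power = Φ(0.091) = 0.536.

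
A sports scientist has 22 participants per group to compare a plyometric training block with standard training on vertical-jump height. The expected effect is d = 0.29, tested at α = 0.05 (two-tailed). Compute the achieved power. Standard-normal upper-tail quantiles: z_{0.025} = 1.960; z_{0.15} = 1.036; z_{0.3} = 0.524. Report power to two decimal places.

For two equal groups, power = Φ(d·√(n/2) − z_{α/2}).
d·√(n/2) = 0.29 × √(22/2) = 0.29 × 3.317 = 0.962.
z_β = 0.962 − 1.960 = -0.998.
Power = Φ(-0.998) = 0.159.

power ≈ 0.16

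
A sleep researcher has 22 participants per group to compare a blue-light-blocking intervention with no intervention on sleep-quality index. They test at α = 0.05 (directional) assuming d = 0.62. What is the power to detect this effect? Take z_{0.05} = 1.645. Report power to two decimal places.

power ≈ 0.66

For two equal groups, power = Φ(d·√(n/2) − z_{α}).
d·√(n/2) = 0.62 × √(22/2) = 0.62 × 3.317 = 2.056.
z_β = 2.056 − 1.645 = 0.411.
Power = Φ(0.411) = 0.660.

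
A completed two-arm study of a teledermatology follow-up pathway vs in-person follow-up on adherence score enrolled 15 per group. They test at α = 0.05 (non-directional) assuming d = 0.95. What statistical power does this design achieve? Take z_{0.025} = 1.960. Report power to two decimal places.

power ≈ 0.74

For two equal groups, power = Φ(d·√(n/2) − z_{α/2}).
d·√(n/2) = 0.95 × √(15/2) = 0.95 × 2.739 = 2.602.
z_β = 2.602 − 1.960 = 0.642.
Power = Φ(0.642) = 0.739.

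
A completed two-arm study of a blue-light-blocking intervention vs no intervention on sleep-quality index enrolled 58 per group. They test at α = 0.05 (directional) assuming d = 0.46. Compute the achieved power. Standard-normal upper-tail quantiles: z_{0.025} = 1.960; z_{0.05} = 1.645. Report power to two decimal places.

For two equal groups, power = Φ(d·√(n/2) − z_{α}).
d·√(n/2) = 0.46 × √(58/2) = 0.46 × 5.385 = 2.477.
z_β = 2.477 − 1.645 = 0.832.
Power = Φ(0.832) = 0.797.

power ≈ 0.80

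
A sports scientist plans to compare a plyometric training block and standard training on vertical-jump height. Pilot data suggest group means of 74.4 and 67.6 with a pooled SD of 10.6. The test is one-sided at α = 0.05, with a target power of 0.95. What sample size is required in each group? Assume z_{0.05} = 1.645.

Cohen's d = |M₁ − M₂| / SD_pooled = |74.4 − 67.6| / 10.6 = 6.8 / 10.6 = 0.642.
For two independent groups with equal n: n = 2·((z_{α} + z_β) / d)².
z_{α} + z_β = 1.645 + 1.645 = 3.290.
n = 2 × (3.290 / 0.642)² = 2 × 5.125² = 2 × 26.26 = 52.5.
Round up to the next whole participant.

n = 53 per group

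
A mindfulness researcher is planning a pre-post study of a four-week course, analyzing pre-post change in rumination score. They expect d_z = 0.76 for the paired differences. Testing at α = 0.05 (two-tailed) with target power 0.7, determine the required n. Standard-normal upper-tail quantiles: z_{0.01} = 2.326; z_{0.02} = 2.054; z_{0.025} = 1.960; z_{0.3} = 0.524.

n = 11 pairs

For a paired (one-sample on differences) test: n = ((z_{α/2} + z_β) / d)².
z_{α/2} + z_β = 1.960 + 0.524 = 2.484.
n = (2.484 / 0.76)² = 3.268² = 10.68.
Round up.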